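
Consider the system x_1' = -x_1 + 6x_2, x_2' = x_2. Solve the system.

x_1(t) = -c_1e^(-t) + 3c_2e^(t), x_2(t) = c_2e^(t)

Coefficient matrix A = [[-1, 6], [0, 1]].
Characteristic polynomial det(A - λI) = λ^2 - 1 = 0.
Eigenvalues λ = -1, 1.
For λ=-1: (A-λI) row 1 is [0, 6], so an eigenvector is (-1, 0).
For λ=1: (A-λI) row 1 is [-2, 6], so an eigenvector is (3, 1).
General solution: c_1e^(-t)(-1,0) + c_2e^(t)(3,1).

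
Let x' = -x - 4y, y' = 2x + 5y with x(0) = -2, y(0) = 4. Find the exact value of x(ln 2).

-40

A = [[-1,-4],[2,5]]; eigenvalues λ = 3, 1.
Eigenvectors: (-1,1) for λ=3, (2,-1) for λ=1.
From the initial condition, c_1 = 6, c_2 = 2.
x(ln 2) = (6)(2^3)(-1) + (2)(2^1)(2) = -40.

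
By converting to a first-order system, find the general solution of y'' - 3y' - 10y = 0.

y(t) = C_1e^(-2t) + C_2e^(5t)

Let x_1 = y, x_2 = y'. Then x_1' = x_2 and x_2' = 10x_1 + 3x_2.
A = [[0,1],[10,3]]; det(A-λI) = λ^2 - 3λ - 10.
Eigenvalues λ = -2, 5 with eigenvectors (1,-2), (1,5).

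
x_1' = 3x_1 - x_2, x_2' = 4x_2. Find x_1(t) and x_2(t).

x_1(t) = C_1e^(4t) - C_2e^(3t), x_2(t) = -C_1e^(4t)

Coefficient matrix A = [[3, -1], [0, 4]].
Characteristic polynomial det(A - λI) = λ^2 - 7λ + 12 = 0.
Eigenvalues λ = 4, 3.
For λ=4: (A-λI) row 1 is [-1, -1], so an eigenvector is (1, -1).
For λ=3: (A-λI) row 1 is [0, -1], so an eigenvector is (-1, 0).
General solution: C_1e^(4t)(1,-1) + C_2e^(3t)(-1,0).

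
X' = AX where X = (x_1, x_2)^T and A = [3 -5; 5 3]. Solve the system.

x_1(t) = K_1e^(3t)sin(5t) - K_2e^(3t)cos(5t), x_2(t) = -K_1e^(3t)cos(5t) - K_2e^(3t)sin(5t)

Coefficient matrix A = [[3, -5], [5, 3]].
Characteristic polynomial det(A - λI) = λ^2 - 6λ + 34 = 0.
Eigenvalues λ = 3 ± 5i (complex conjugate pair).
For λ=3+5i: an eigenvector is (0,-1) - i(1,0) = (0 - i, -1).
A real fundamental pair from Re and Im of e^((3+5i)t)v: X_1 = e^(3t)(cos(5t)·(0,-1) + sin(5t)·(1,0)), X_2 = e^(3t)(sin(5t)·(0,-1) - cos(5t)·(1,0)).
General solution: K_1X_1 + K_2X_2.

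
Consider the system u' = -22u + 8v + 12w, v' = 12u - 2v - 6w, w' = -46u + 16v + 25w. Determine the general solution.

u(t) = C_1e^(2t) + 4C_2e^(t) - 2C_3e^(-2t), v(t) = -2C_2e^(t) + C_3e^(-2t), w(t) = 2C_1e^(2t) + 9C_2e^(t) - 4C_3e^(-2t)

Coefficient matrix A = [[-22, 8, 12], [12, -2, -6], [-46, 16, 25]].
det(A - λI) = 0 gives eigenvalues λ = 2, 1, -2.
For λ=2: eigenvector (1,0,2).
For λ=1: eigenvector (4,-2,9).
For λ=-2: eigenvector (-2,1,-4).
General solution: C_1e^(2t)(1,0,2) + C_2e^(t)(4,-2,9) + C_3e^(-2t)(-2,1,-4).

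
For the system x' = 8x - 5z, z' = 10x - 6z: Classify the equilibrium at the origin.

unstable spiral

A = [[8,-5],[10,-6]]; det(A-λI) = λ^2 - 2λ + 2.
λ = 1 ± i: positive real part.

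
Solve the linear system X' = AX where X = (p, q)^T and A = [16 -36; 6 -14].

p(t) = 2C_1e^(-2t) - 3C_2e^(4t), q(t) = C_1e^(-2t) - C_2e^(4t)

Coefficient matrix A = [[16, -36], [6, -14]].
Characteristic polynomial det(A - λI) = λ^2 - 2λ - 8 = 0.
Eigenvalues λ = -2, 4.
For λ=-2: (A-λI) row 1 is [18, -36], so an eigenvector is (2, 1).
For λ=4: (A-λI) row 1 is [12, -36], so an eigenvector is (-3, -1).
General solution: C_1e^(-2t)(2,1) + C_2e^(4t)(-3,-1).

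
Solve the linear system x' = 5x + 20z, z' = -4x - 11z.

Coefficient matrix A = [[5, 20], [-4, -11]].
Characteristic polynomial det(A - λI) = λ^2 + 6λ + 25 = 0.
Eigenvalues λ = -3 ± 4i (complex conjugate pair).
For λ=-3+4i: an eigenvector is (2,-1) - i(-1,0) = (2 + i, -1).
A real fundamental pair from Re and Im of e^((-3+4i)t)v: X_1 = e^(-3t)(cos(4t)·(2,-1) + sin(4t)·(-1,0)), X_2 = e^(-3t)(sin(4t)·(2,-1) - cos(4t)·(-1,0)).
General solution: c_1X_1 + c_2X_2.

x(t) = -c_1e^(-3t)sin(4t) + 2c_1e^(-3t)cos(4t) + 2c_2e^(-3t)sin(4t) + c_2e^(-3t)cos(4t), z(t) = -c_1e^(-3t)cos(4t) - c_2e^(-3t)sin(4t)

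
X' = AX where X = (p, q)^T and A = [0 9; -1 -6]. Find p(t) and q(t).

Coefficient matrix A = [[0, 9], [-1, -6]].
Characteristic polynomial det(A - λI) = λ^2 + 6λ + 9 = 0.
Single eigenvalue λ = -3 with algebraic multiplicity 2.
Eigenvector v = (-3,1); generalized eigenvector w with (A-λI)w=v is (-1,0).
General solution: e^(-3t)[c_1·v + c_2·(t·v + w)].

p(t) = -3c_1e^(-3t) - 3c_2te^(-3t) - c_2e^(-3t), q(t) = c_1e^(-3t) + c_2te^(-3t)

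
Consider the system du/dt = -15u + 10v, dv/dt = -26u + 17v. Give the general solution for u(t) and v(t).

u(t) = 2C_1e^(t)sin(2t) + C_1e^(t)cos(2t) + C_2e^(t)sin(2t) - 2C_2e^(t)cos(2t), v(t) = 3C_1e^(t)sin(2t) + 2C_1e^(t)cos(2t) + 2C_2e^(t)sin(2t) - 3C_2e^(t)cos(2t)

Coefficient matrix A = [[-15, 10], [-26, 17]].
Characteristic polynomial det(A - λI) = λ^2 - 2λ + 5 = 0.
Eigenvalues λ = 1 ± 2i (complex conjugate pair).
For λ=1+2i: an eigenvector is (1,2) - i(2,3) = (1 - 2i, 2 - 3i).
A real fundamental pair from Re and Im of e^((1+2i)t)v: X_1 = e^(t)(cos(2t)·(1,2) + sin(2t)·(2,3)), X_2 = e^(t)(sin(2t)·(1,2) - cos(2t)·(2,3)).
General solution: C_1X_1 + C_2X_2.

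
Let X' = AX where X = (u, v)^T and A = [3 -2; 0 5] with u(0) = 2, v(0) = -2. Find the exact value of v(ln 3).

-486

A = [[3,-2],[0,5]]; eigenvalues λ = 3, 5.
Eigenvectors: (1,0) for λ=3, (1,-1) for λ=5.
From the initial condition, c_1 = 0, c_2 = 2.
v(ln 3) = (0)(3^3)(0) + (2)(3^5)(-1) = -486.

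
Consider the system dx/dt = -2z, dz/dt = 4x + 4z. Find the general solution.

x(t) = C_1e^(2t)sin(2t) - C_2e^(2t)cos(2t), z(t) = -C_1e^(2t)sin(2t) - C_1e^(2t)cos(2t) - C_2e^(2t)sin(2t) + C_2e^(2t)cos(2t)

Coefficient matrix A = [[0, -2], [4, 4]].
Characteristic polynomial det(A - λI) = λ^2 - 4λ + 8 = 0.
Eigenvalues λ = 2 ± 2i (complex conjugate pair).
For λ=2+2i: an eigenvector is (0,-1) - i(1,-1) = (0 - i, -1 + i).
A real fundamental pair from Re and Im of e^((2+2i)t)v: X_1 = e^(2t)(cos(2t)·(0,-1) + sin(2t)·(1,-1)), X_2 = e^(2t)(sin(2t)·(0,-1) - cos(2t)·(1,-1)).
General solution: C_1X_1 + C_2X_2.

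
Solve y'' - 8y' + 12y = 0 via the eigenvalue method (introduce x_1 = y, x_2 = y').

y(t) = c_1e^(2t) + c_2e^(6t)

Let x_1 = y, x_2 = y'. Then x_1' = x_2 and x_2' = -12x_1 + 8x_2.
A = [[0,1],[-12,8]]; det(A-λI) = λ^2 - 8λ + 12.
Eigenvalues λ = 2, 6 with eigenvectors (1,2), (1,6).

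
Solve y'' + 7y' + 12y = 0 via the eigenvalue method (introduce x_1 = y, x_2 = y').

Let x_1 = y, x_2 = y'. Then x_1' = x_2 and x_2' = -12x_1 - 7x_2.
A = [[0,1],[-12,-7]]; det(A-λI) = λ^2 + 7λ + 12.
Eigenvalues λ = -3, -4 with eigenvectors (1,-3), (1,-4).

y(t) = c_1e^(-3t) + c_2e^(-4t)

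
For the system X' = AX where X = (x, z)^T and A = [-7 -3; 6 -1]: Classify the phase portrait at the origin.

A = [[-7,-3],[6,-1]]; det(A-λI) = λ^2 + 8λ + 25.
λ = -4 ± 3i: negative real part.

stable spiral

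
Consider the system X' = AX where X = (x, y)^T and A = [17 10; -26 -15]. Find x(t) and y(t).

Coefficient matrix A = [[17, 10], [-26, -15]].
Characteristic polynomial det(A - λI) = λ^2 - 2λ + 5 = 0.
Eigenvalues λ = 1 ± 2i (complex conjugate pair).
For λ=1+2i: an eigenvector is (-1,2) - i(2,-3) = (-1 - 2i, 2 + 3i).
A real fundamental pair from Re and Im of e^((1+2i)t)v: X_1 = e^(t)(cos(2t)·(-1,2) + sin(2t)·(2,-3)), X_2 = e^(t)(sin(2t)·(-1,2) - cos(2t)·(2,-3)).
General solution: c_1X_1 + c_2X_2.

x(t) = 2c_1e^(t)sin(2t) - c_1e^(t)cos(2t) - c_2e^(t)sin(2t) - 2c_2e^(t)cos(2t), y(t) = -3c_1e^(t)sin(2t) + 2c_1e^(t)cos(2t) + 2c_2e^(t)sin(2t) + 3c_2e^(t)cos(2t)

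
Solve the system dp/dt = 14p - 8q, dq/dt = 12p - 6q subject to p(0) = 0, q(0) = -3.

p(t) = 6e^(6t) - 6e^(2t), q(t) = 6e^(6t) - 9e^(2t)

Coefficient matrix A = [[14, -8], [12, -6]].
Characteristic polynomial det(A - λI) = λ^2 - 8λ + 12 = 0.
Eigenvalues λ = 6, 2.
For λ=6: (A-λI) row 1 is [8, -8], so an eigenvector is (-1, -1).
For λ=2: (A-λI) row 1 is [12, -8], so an eigenvector is (2, 3).
General solution: c_1e^(6t)(-1,-1) + c_2e^(2t)(2,3).
Applying p(0)=0, q(0)=-3 gives c_1=-6, c_2=-3.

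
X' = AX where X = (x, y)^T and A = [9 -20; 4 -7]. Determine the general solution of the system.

x(t) = C_1e^(t)sin(4t) - 2C_1e^(t)cos(4t) - 2C_2e^(t)sin(4t) - C_2e^(t)cos(4t), y(t) = -C_1e^(t)cos(4t) - C_2e^(t)sin(4t)

Coefficient matrix A = [[9, -20], [4, -7]].
Characteristic polynomial det(A - λI) = λ^2 - 2λ + 17 = 0.
Eigenvalues λ = 1 ± 4i (complex conjugate pair).
For λ=1+4i: an eigenvector is (-2,-1) - i(1,0) = (-2 - i, -1).
A real fundamental pair from Re and Im of e^((1+4i)t)v: X_1 = e^(t)(cos(4t)·(-2,-1) + sin(4t)·(1,0)), X_2 = e^(t)(sin(4t)·(-2,-1) - cos(4t)·(1,0)).
General solution: C_1X_1 + C_2X_2.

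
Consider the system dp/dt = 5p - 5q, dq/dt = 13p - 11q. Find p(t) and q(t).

p(t) = K_1e^(-3t)sin(t) + 2K_1e^(-3t)cos(t) + 2K_2e^(-3t)sin(t) - K_2e^(-3t)cos(t), q(t) = 2K_1e^(-3t)sin(t) + 3K_1e^(-3t)cos(t) + 3K_2e^(-3t)sin(t) - 2K_2e^(-3t)cos(t)

Coefficient matrix A = [[5, -5], [13, -11]].
Characteristic polynomial det(A - λI) = λ^2 + 6λ + 10 = 0.
Eigenvalues λ = -3 ± i (complex conjugate pair).
For λ=-3+i: an eigenvector is (2,3) - i(1,2) = (2 - i, 3 - 2i).
A real fundamental pair from Re and Im of e^((-3+i)t)v: X_1 = e^(-3t)(cos(t)·(2,3) + sin(t)·(1,2)), X_2 = e^(-3t)(sin(t)·(2,3) - cos(t)·(1,2)).
General solution: K_1X_1 + K_2X_2.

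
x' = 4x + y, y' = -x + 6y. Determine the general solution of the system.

x(t) = -C_1e^(5t) - C_2te^(5t) + 3C_2e^(5t), y(t) = -C_1e^(5t) - C_2te^(5t) + 2C_2e^(5t)

Coefficient matrix A = [[4, 1], [-1, 6]].
Characteristic polynomial det(A - λI) = λ^2 - 10λ + 25 = 0.
Single eigenvalue λ = 5 with algebraic multiplicity 2.
Eigenvector v = (-1,-1); generalized eigenvector w with (A-λI)w=v is (3,2).
General solution: e^(5t)[C_1·v + C_2·(t·v + w)].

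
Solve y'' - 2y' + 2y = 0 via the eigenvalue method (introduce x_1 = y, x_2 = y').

Let x_1 = y, x_2 = y'. Then x_1' = x_2 and x_2' = -2x_1 + 2x_2.
A = [[0,1],[-2,2]]; det(A-λI) = λ^2 - 2λ + 2.
Eigenvalues λ = 1 ± i.

y(t) = c_1e^(t)cos(t) + c_2e^(t)sin(t)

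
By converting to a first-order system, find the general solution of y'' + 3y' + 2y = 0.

Let x_1 = y, x_2 = y'. Then x_1' = x_2 and x_2' = -2x_1 - 3x_2.
A = [[0,1],[-2,-3]]; det(A-λI) = λ^2 + 3λ + 2.
Eigenvalues λ = -2, -1 with eigenvectors (1,-2), (1,-1).

y(t) = K_1e^(-2t) + K_2e^(-t)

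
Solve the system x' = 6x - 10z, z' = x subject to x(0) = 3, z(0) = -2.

x(t) = 29e^(3t)sin(t) + 3e^(3t)cos(t), z(t) = 9e^(3t)sin(t) - 2e^(3t)cos(t)

Coefficient matrix A = [[6, -10], [1, 0]].
Characteristic polynomial det(A - λI) = λ^2 - 6λ + 10 = 0.
Eigenvalues λ = 3 ± i (complex conjugate pair).
For λ=3+i: an eigenvector is (-3,-1) - i(1,0) = (-3 - i, -1).
A real fundamental pair from Re and Im of e^((3+i)t)v: X_1 = e^(3t)(cos(t)·(-3,-1) + sin(t)·(1,0)), X_2 = e^(3t)(sin(t)·(-3,-1) - cos(t)·(1,0)).
General solution: c_1X_1 + c_2X_2.
Applying x(0)=3, z(0)=-2 gives c_1=2, c_2=-9.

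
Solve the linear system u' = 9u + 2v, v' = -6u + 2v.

u(t) = C_1e^(5t) + 2C_2e^(6t), v(t) = -2C_1e^(5t) - 3C_2e^(6t)

Coefficient matrix A = [[9, 2], [-6, 2]].
Characteristic polynomial det(A - λI) = λ^2 - 11λ + 30 = 0.
Eigenvalues λ = 5, 6.
For λ=5: (A-λI) row 1 is [4, 2], so an eigenvector is (1, -2).
For λ=6: (A-λI) row 1 is [3, 2], so an eigenvector is (2, -3).
General solution: C_1e^(5t)(1,-2) + C_2e^(6t)(2,-3).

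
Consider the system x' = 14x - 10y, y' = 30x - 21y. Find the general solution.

Coefficient matrix A = [[14, -10], [30, -21]].
Characteristic polynomial det(A - λI) = λ^2 + 7λ + 6 = 0.
Eigenvalues λ = -6, -1.
For λ=-6: (A-λI) row 1 is [20, -10], so an eigenvector is (-1, -2).
For λ=-1: (A-λI) row 1 is [15, -10], so an eigenvector is (2, 3).
General solution: K_1e^(-6t)(-1,-2) + K_2e^(-t)(2,3).

x(t) = -K_1e^(-6t) + 2K_2e^(-t), y(t) = -2K_1e^(-6t) + 3K_2e^(-t)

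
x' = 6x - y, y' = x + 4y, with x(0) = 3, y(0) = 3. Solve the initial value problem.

Coefficient matrix A = [[6, -1], [1, 4]].
Characteristic polynomial det(A - λI) = λ^2 - 10λ + 25 = 0.
Single eigenvalue λ = 5 with algebraic multiplicity 2.
Eigenvector v = (1,1); generalized eigenvector w with (A-λI)w=v is (0,-1).
General solution: e^(5t)[K_1·v + K_2·(t·v + w)].
Applying x(0)=3, y(0)=3 gives K_1=3, K_2=0.

x(t) = 3e^(5t), y(t) = 3e^(5t)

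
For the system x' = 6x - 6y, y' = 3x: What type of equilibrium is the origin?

A = [[6,-6],[3,0]]; det(A-λI) = λ^2 - 6λ + 18.
λ = 3 ± 3i: positive real part.

unstable spiral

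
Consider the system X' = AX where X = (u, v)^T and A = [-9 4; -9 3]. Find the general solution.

Coefficient matrix A = [[-9, 4], [-9, 3]].
Characteristic polynomial det(A - λI) = λ^2 + 6λ + 9 = 0.
Single eigenvalue λ = -3 with algebraic multiplicity 2.
Eigenvector v = (-2,-3); generalized eigenvector w with (A-λI)w=v is (-1,-2).
General solution: e^(-3t)[C_1·v + C_2·(t·v + w)].

u(t) = -2C_1e^(-3t) - 2C_2te^(-3t) - C_2e^(-3t), v(t) = -3C_1e^(-3t) - 3C_2te^(-3t) - 2C_2e^(-3t)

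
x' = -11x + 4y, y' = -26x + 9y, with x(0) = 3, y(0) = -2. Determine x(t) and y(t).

x(t) = -19e^(-t)sin(2t) + 3e^(-t)cos(2t), y(t) = -49e^(-t)sin(2t) - 2e^(-t)cos(2t)

Coefficient matrix A = [[-11, 4], [-26, 9]].
Characteristic polynomial det(A - λI) = λ^2 + 2λ + 5 = 0.
Eigenvalues λ = -1 ± 2i (complex conjugate pair).
For λ=-1+2i: an eigenvector is (-1,-3) - i(-1,-2) = (-1 + i, -3 + 2i).
A real fundamental pair from Re and Im of e^((-1+2i)t)v: X_1 = e^(-t)(cos(2t)·(-1,-3) + sin(2t)·(-1,-2)), X_2 = e^(-t)(sin(2t)·(-1,-3) - cos(2t)·(-1,-2)).
General solution: K_1X_1 + K_2X_2.
Applying x(0)=3, y(0)=-2 gives K_1=8, K_2=11.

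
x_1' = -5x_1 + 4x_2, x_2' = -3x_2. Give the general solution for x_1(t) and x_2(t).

Coefficient matrix A = [[-5, 4], [0, -3]].
Characteristic polynomial det(A - λI) = λ^2 + 8λ + 15 = 0.
Eigenvalues λ = -3, -5.
For λ=-3: (A-λI) row 1 is [-2, 4], so an eigenvector is (2, 1).
For λ=-5: (A-λI) row 1 is [0, 4], so an eigenvector is (1, 0).
General solution: C_1e^(-3t)(2,1) + C_2e^(-5t)(1,0).

x_1(t) = 2C_1e^(-3t) + C_2e^(-5t), x_2(t) = C_1e^(-3t)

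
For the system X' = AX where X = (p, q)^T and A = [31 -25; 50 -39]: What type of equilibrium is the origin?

stable spiral

A = [[31,-25],[50,-39]]; det(A-λI) = λ^2 + 8λ + 41.
λ = -4 ± 5i: negative real part.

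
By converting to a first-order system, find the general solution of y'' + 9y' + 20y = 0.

Let x_1 = y, x_2 = y'. Then x_1' = x_2 and x_2' = -20x_1 - 9x_2.
A = [[0,1],[-20,-9]]; det(A-λI) = λ^2 + 9λ + 20.
Eigenvalues λ = -4, -5 with eigenvectors (1,-4), (1,-5).

y(t) = C_1e^(-4t) + C_2e^(-5t)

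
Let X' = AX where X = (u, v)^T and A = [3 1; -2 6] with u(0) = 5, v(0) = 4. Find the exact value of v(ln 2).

32

A = [[3,1],[-2,6]]; eigenvalues λ = 5, 4.
Eigenvectors: (-1,-2) for λ=5, (-1,-1) for λ=4.
From the initial condition, c_1 = 1, c_2 = -6.
v(ln 2) = (1)(2^5)(-2) + (-6)(2^4)(-1) = 32.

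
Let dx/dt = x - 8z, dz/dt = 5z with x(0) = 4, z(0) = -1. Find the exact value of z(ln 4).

-1024

A = [[1,-8],[0,5]]; eigenvalues λ = 5, 1.
Eigenvectors: (-2,1) for λ=5, (1,0) for λ=1.
From the initial condition, c_1 = -1, c_2 = 2.
z(ln 4) = (-1)(4^5)(1) + (2)(4^1)(0) = -1024.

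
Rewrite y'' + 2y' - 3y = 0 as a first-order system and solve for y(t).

Let x_1 = y, x_2 = y'. Then x_1' = x_2 and x_2' = 3x_1 - 2x_2.
A = [[0,1],[3,-2]]; det(A-λI) = λ^2 + 2λ - 3.
Eigenvalues λ = -3, 1 with eigenvectors (1,-3), (1,1).

y(t) = c_1e^(-3t) + c_2e^(t)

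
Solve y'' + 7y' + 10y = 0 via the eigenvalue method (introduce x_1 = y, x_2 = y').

y(t) = c_1e^(-5t) + c_2e^(-2t)

Let x_1 = y, x_2 = y'. Then x_1' = x_2 and x_2' = -10x_1 - 7x_2.
A = [[0,1],[-10,-7]]; det(A-λI) = λ^2 + 7λ + 10.
Eigenvalues λ = -5, -2 with eigenvectors (1,-5), (1,-2).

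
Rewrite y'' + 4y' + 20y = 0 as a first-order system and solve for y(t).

y(t) = K_1e^(-2t)cos(4t) + K_2e^(-2t)sin(4t)

Let x_1 = y, x_2 = y'. Then x_1' = x_2 and x_2' = -20x_1 - 4x_2.
A = [[0,1],[-20,-4]]; det(A-λI) = λ^2 + 4λ + 20.
Eigenvalues λ = -2 ± 4i.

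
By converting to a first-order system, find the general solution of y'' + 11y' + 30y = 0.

Let x_1 = y, x_2 = y'. Then x_1' = x_2 and x_2' = -30x_1 - 11x_2.
A = [[0,1],[-30,-11]]; det(A-λI) = λ^2 + 11λ + 30.
Eigenvalues λ = -5, -6 with eigenvectors (1,-5), (1,-6).

y(t) = c_1e^(-5t) + c_2e^(-6t)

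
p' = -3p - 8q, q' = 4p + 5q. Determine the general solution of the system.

Coefficient matrix A = [[-3, -8], [4, 5]].
Characteristic polynomial det(A - λI) = λ^2 - 2λ + 17 = 0.
Eigenvalues λ = 1 ± 4i (complex conjugate pair).
For λ=1+4i: an eigenvector is (1,0) - i(-1,1) = (1 + i, 0 - i).
A real fundamental pair from Re and Im of e^((1+4i)t)v: X_1 = e^(t)(cos(4t)·(1,0) + sin(4t)·(-1,1)), X_2 = e^(t)(sin(4t)·(1,0) - cos(4t)·(-1,1)).
General solution: K_1X_1 + K_2X_2.

p(t) = -K_1e^(t)sin(4t) + K_1e^(t)cos(4t) + K_2e^(t)sin(4t) + K_2e^(t)cos(4t), q(t) = K_1e^(t)sin(4t) - K_2e^(t)cos(4t)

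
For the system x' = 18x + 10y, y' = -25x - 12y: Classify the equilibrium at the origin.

A = [[18,10],[-25,-12]]; det(A-λI) = λ^2 - 6λ + 34.
λ = 3 ± 5i: positive real part.

unstable spiral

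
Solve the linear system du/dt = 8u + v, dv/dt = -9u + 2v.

u(t) = -K_1e^(5t) - K_2te^(5t), v(t) = 3K_1e^(5t) + 3K_2te^(5t) - K_2e^(5t)

Coefficient matrix A = [[8, 1], [-9, 2]].
Characteristic polynomial det(A - λI) = λ^2 - 10λ + 25 = 0.
Single eigenvalue λ = 5 with algebraic multiplicity 2.
Eigenvector v = (-1,3); generalized eigenvector w with (A-λI)w=v is (0,-1).
General solution: e^(5t)[K_1·v + K_2·(t·v + w)].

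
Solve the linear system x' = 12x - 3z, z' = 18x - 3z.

x(t) = C_1e^(3t) - C_2e^(6t), z(t) = 3C_1e^(3t) - 2C_2e^(6t)

Coefficient matrix A = [[12, -3], [18, -3]].
Characteristic polynomial det(A - λI) = λ^2 - 9λ + 18 = 0.
Eigenvalues λ = 3, 6.
For λ=3: (A-λI) row 1 is [9, -3], so an eigenvector is (1, 3).
For λ=6: (A-λI) row 1 is [6, -3], so an eigenvector is (-1, -2).
General solution: C_1e^(3t)(1,3) + C_2e^(6t)(-1,-2).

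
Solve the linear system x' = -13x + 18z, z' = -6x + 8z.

Coefficient matrix A = [[-13, 18], [-6, 8]].
Characteristic polynomial det(A - λI) = λ^2 + 5λ + 4 = 0.
Eigenvalues λ = -4, -1.
For λ=-4: (A-λI) row 1 is [-9, 18], so an eigenvector is (2, 1).
For λ=-1: (A-λI) row 1 is [-12, 18], so an eigenvector is (-3, -2).
General solution: K_1e^(-4t)(2,1) + K_2e^(-t)(-3,-2).

x(t) = 2K_1e^(-4t) - 3K_2e^(-t), z(t) = K_1e^(-4t) - 2K_2e^(-t)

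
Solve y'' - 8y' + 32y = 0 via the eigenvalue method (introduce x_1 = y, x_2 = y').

Let x_1 = y, x_2 = y'. Then x_1' = x_2 and x_2' = -32x_1 + 8x_2.
A = [[0,1],[-32,8]]; det(A-λI) = λ^2 - 8λ + 32.
Eigenvalues λ = 4 ± 4i.

y(t) = C_1e^(4t)cos(4t) + C_2e^(4t)sin(4t)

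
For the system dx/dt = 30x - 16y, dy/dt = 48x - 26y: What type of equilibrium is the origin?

saddle

A = [[30,-16],[48,-26]]; det(A-λI) = λ^2 - 4λ - 12.
λ = -2, 6: opposite signs.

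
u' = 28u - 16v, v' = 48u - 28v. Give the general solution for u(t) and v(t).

u(t) = C_1e^(-4t) + 2C_2e^(4t), v(t) = 2C_1e^(-4t) + 3C_2e^(4t)

Coefficient matrix A = [[28, -16], [48, -28]].
Characteristic polynomial det(A - λI) = λ^2 - 16 = 0.
Eigenvalues λ = -4, 4.
For λ=-4: (A-λI) row 1 is [32, -16], so an eigenvector is (1, 2).
For λ=4: (A-λI) row 1 is [24, -16], so an eigenvector is (2, 3).
General solution: C_1e^(-4t)(1,2) + C_2e^(4t)(2,3).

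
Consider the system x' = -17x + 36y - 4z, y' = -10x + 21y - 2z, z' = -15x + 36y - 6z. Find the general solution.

x(t) = -3c_1e^(3t) + 2c_2e^(-3t) - 4c_3e^(-2t), y(t) = -2c_1e^(3t) + c_2e^(-3t) - 2c_3e^(-2t), z(t) = -3c_1e^(3t) + 2c_2e^(-3t) - 3c_3e^(-2t)

Coefficient matrix A = [[-17, 36, -4], [-10, 21, -2], [-15, 36, -6]].
det(A - λI) = 0 gives eigenvalues λ = 3, -3, -2.
For λ=3: eigenvector (-3,-2,-3).
For λ=-3: eigenvector (2,1,2).
For λ=-2: eigenvector (-4,-2,-3).
General solution: c_1e^(3t)(-3,-2,-3) + c_2e^(-3t)(2,1,2) + c_3e^(-2t)(-4,-2,-3).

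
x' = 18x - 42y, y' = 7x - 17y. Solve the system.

x(t) = -3C_1e^(4t) + 2C_2e^(-3t), y(t) = -C_1e^(4t) + C_2e^(-3t)

Coefficient matrix A = [[18, -42], [7, -17]].
Characteristic polynomial det(A - λI) = λ^2 - λ - 12 = 0.
Eigenvalues λ = 4, -3.
For λ=4: (A-λI) row 1 is [14, -42], so an eigenvector is (-3, -1).
For λ=-3: (A-λI) row 1 is [21, -42], so an eigenvector is (2, 1).
General solution: C_1e^(4t)(-3,-1) + C_2e^(-3t)(2,1).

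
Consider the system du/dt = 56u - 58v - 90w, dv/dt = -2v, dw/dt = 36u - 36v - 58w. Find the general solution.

Coefficient matrix A = [[56, -58, -90], [0, -2, 0], [36, -36, -58]].
det(A - λI) = 0 gives eigenvalues λ = 2, -2, -4.
For λ=2: eigenvector (-5,0,-3).
For λ=-2: eigenvector (1,1,0).
For λ=-4: eigenvector (3,0,2).
General solution: C_1e^(2t)(-5,0,-3) + C_2e^(-2t)(1,1,0) + C_3e^(-4t)(3,0,2).

u(t) = -5C_1e^(2t) + C_2e^(-2t) + 3C_3e^(-4t), v(t) = C_2e^(-2t), w(t) = -3C_1e^(2t) + 2C_3e^(-4t)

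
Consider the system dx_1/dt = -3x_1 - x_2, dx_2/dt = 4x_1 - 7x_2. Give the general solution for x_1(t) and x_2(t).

x_1(t) = K_1e^(-5t) + K_2te^(-5t) - K_2e^(-5t), x_2(t) = 2K_1e^(-5t) + 2K_2te^(-5t) - 3K_2e^(-5t)

Coefficient matrix A = [[-3, -1], [4, -7]].
Characteristic polynomial det(A - λI) = λ^2 + 10λ + 25 = 0.
Single eigenvalue λ = -5 with algebraic multiplicity 2.
Eigenvector v = (1,2); generalized eigenvector w with (A-λI)w=v is (-1,-3).
General solution: e^(-5t)[K_1·v + K_2·(t·v + w)].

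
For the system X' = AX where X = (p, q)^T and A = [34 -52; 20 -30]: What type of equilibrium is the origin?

A = [[34,-52],[20,-30]]; det(A-λI) = λ^2 - 4λ + 20.
λ = 2 ± 4i: positive real part.

unstable spiral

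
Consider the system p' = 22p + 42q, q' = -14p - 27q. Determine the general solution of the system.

Coefficient matrix A = [[22, 42], [-14, -27]].
Characteristic polynomial det(A - λI) = λ^2 + 5λ - 6 = 0.
Eigenvalues λ = 1, -6.
For λ=1: (A-λI) row 1 is [21, 42], so an eigenvector is (-2, 1).
For λ=-6: (A-λI) row 1 is [28, 42], so an eigenvector is (-3, 2).
General solution: K_1e^(t)(-2,1) + K_2e^(-6t)(-3,2).

p(t) = -2K_1e^(t) - 3K_2e^(-6t), q(t) = K_1e^(t) + 2K_2e^(-6t)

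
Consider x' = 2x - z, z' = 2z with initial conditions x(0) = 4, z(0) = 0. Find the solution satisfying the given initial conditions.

Coefficient matrix A = [[2, -1], [0, 2]].
Characteristic polynomial det(A - λI) = λ^2 - 4λ + 4 = 0.
Single eigenvalue λ = 2 with algebraic multiplicity 2.
Eigenvector v = (-1,0); generalized eigenvector w with (A-λI)w=v is (-3,1).
General solution: e^(2t)[K_1·v + K_2·(t·v + w)].
Applying x(0)=4, z(0)=0 gives K_1=-4, K_2=0.

x(t) = 4e^(2t), z(t) = 0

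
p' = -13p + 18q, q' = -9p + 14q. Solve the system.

p(t) = K_1e^(5t) - 2K_2e^(-4t), q(t) = K_1e^(5t) - K_2e^(-4t)

Coefficient matrix A = [[-13, 18], [-9, 14]].
Characteristic polynomial det(A - λI) = λ^2 - λ - 20 = 0.
Eigenvalues λ = 5, -4.
For λ=5: (A-λI) row 1 is [-18, 18], so an eigenvector is (1, 1).
For λ=-4: (A-λI) row 1 is [-9, 18], so an eigenvector is (-2, -1).
General solution: K_1e^(5t)(1,1) + K_2e^(-4t)(-2,-1).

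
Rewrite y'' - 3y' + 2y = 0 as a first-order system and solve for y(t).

y(t) = c_1e^(2t) + c_2e^(t)

Let x_1 = y, x_2 = y'. Then x_1' = x_2 and x_2' = -2x_1 + 3x_2.
A = [[0,1],[-2,3]]; det(A-λI) = λ^2 - 3λ + 2.
Eigenvalues λ = 2, 1 with eigenvectors (1,2), (1,1).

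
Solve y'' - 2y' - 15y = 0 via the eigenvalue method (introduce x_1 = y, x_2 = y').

Let x_1 = y, x_2 = y'. Then x_1' = x_2 and x_2' = 15x_1 + 2x_2.
A = [[0,1],[15,2]]; det(A-λI) = λ^2 - 2λ - 15.
Eigenvalues λ = 5, -3 with eigenvectors (1,5), (1,-3).

y(t) = C_1e^(5t) + C_2e^(-3t)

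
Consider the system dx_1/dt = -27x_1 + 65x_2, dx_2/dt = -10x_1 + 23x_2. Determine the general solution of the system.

x_1(t) = -2K_1e^(-2t)sin(5t) + 3K_1e^(-2t)cos(5t) + 3K_2e^(-2t)sin(5t) + 2K_2e^(-2t)cos(5t), x_2(t) = -K_1e^(-2t)sin(5t) + K_1e^(-2t)cos(5t) + K_2e^(-2t)sin(5t) + K_2e^(-2t)cos(5t)

Coefficient matrix A = [[-27, 65], [-10, 23]].
Characteristic polynomial det(A - λI) = λ^2 + 4λ + 29 = 0.
Eigenvalues λ = -2 ± 5i (complex conjugate pair).
For λ=-2+5i: an eigenvector is (3,1) - i(-2,-1) = (3 + 2i, 1 + i).
A real fundamental pair from Re and Im of e^((-2+5i)t)v: X_1 = e^(-2t)(cos(5t)·(3,1) + sin(5t)·(-2,-1)), X_2 = e^(-2t)(sin(5t)·(3,1) - cos(5t)·(-2,-1)).
General solution: K_1X_1 + K_2X_2.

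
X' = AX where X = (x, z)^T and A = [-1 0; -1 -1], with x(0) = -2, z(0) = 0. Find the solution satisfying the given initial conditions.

Coefficient matrix A = [[-1, 0], [-1, -1]].
Characteristic polynomial det(A - λI) = λ^2 + 2λ + 1 = 0.
Single eigenvalue λ = -1 with algebraic multiplicity 2.
Eigenvector v = (0,1); generalized eigenvector w with (A-λI)w=v is (-1,-2).
General solution: e^(-t)[C_1·v + C_2·(t·v + w)].
Applying x(0)=-2, z(0)=0 gives C_1=4, C_2=2.

x(t) = -2e^(-t), z(t) = 2te^(-t)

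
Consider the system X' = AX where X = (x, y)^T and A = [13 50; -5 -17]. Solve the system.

Coefficient matrix A = [[13, 50], [-5, -17]].
Characteristic polynomial det(A - λI) = λ^2 + 4λ + 29 = 0.
Eigenvalues λ = -2 ± 5i (complex conjugate pair).
For λ=-2+5i: an eigenvector is (-1,0) - i(-3,1) = (-1 + 3i, 0 - i).
A real fundamental pair from Re and Im of e^((-2+5i)t)v: X_1 = e^(-2t)(cos(5t)·(-1,0) + sin(5t)·(-3,1)), X_2 = e^(-2t)(sin(5t)·(-1,0) - cos(5t)·(-3,1)).
General solution: C_1X_1 + C_2X_2.

x(t) = -3C_1e^(-2t)sin(5t) - C_1e^(-2t)cos(5t) - C_2e^(-2t)sin(5t) + 3C_2e^(-2t)cos(5t), y(t) = C_1e^(-2t)sin(5t) - C_2e^(-2t)cos(5t)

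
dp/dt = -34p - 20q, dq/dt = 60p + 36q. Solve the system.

p(t) = K_1e^(6t) + 2K_2e^(-4t), q(t) = -2K_1e^(6t) - 3K_2e^(-4t)

Coefficient matrix A = [[-34, -20], [60, 36]].
Characteristic polynomial det(A - λI) = λ^2 - 2λ - 24 = 0.
Eigenvalues λ = 6, -4.
For λ=6: (A-λI) row 1 is [-40, -20], so an eigenvector is (1, -2).
For λ=-4: (A-λI) row 1 is [-30, -20], so an eigenvector is (2, -3).
General solution: K_1e^(6t)(1,-2) + K_2e^(-4t)(2,-3).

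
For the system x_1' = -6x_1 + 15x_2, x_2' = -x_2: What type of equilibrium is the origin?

A = [[-6,15],[0,-1]]; det(A-λI) = λ^2 + 7λ + 6.
λ = -6, -1: both negative.

stable node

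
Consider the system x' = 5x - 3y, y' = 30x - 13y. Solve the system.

Coefficient matrix A = [[5, -3], [30, -13]].
Characteristic polynomial det(A - λI) = λ^2 + 8λ + 25 = 0.
Eigenvalues λ = -4 ± 3i (complex conjugate pair).
For λ=-4+3i: an eigenvector is (1,3) - i(0,1) = (1, 3 - i).
A real fundamental pair from Re and Im of e^((-4+3i)t)v: X_1 = e^(-4t)(cos(3t)·(1,3) + sin(3t)·(0,1)), X_2 = e^(-4t)(sin(3t)·(1,3) - cos(3t)·(0,1)).
General solution: C_1X_1 + C_2X_2.

x(t) = C_1e^(-4t)cos(3t) + C_2e^(-4t)sin(3t), y(t) = C_1e^(-4t)sin(3t) + 3C_1e^(-4t)cos(3t) + 3C_2e^(-4t)sin(3t) - C_2e^(-4t)cos(3t)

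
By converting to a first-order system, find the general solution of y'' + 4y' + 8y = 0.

Let x_1 = y, x_2 = y'. Then x_1' = x_2 and x_2' = -8x_1 - 4x_2.
A = [[0,1],[-8,-4]]; det(A-λI) = λ^2 + 4λ + 8.
Eigenvalues λ = -2 ± 2i.

y(t) = C_1e^(-2t)cos(2t) + C_2e^(-2t)sin(2t)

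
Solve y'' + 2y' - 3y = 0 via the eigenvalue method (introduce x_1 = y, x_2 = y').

Let x_1 = y, x_2 = y'. Then x_1' = x_2 and x_2' = 3x_1 - 2x_2.
A = [[0,1],[3,-2]]; det(A-λI) = λ^2 + 2λ - 3.
Eigenvalues λ = -3, 1 with eigenvectors (1,-3), (1,1).

y(t) = K_1e^(-3t) + K_2e^(t)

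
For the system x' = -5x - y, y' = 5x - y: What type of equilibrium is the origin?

stable spiral

A = [[-5,-1],[5,-1]]; det(A-λI) = λ^2 + 6λ + 10.
λ = -3 ± i: negative real part.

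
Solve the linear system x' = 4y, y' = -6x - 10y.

Coefficient matrix A = [[0, 4], [-6, -10]].
Characteristic polynomial det(A - λI) = λ^2 + 10λ + 24 = 0.
Eigenvalues λ = -4, -6.
For λ=-4: (A-λI) row 1 is [4, 4], so an eigenvector is (-1, 1).
For λ=-6: (A-λI) row 1 is [6, 4], so an eigenvector is (2, -3).
General solution: C_1e^(-4t)(-1,1) + C_2e^(-6t)(2,-3).

x(t) = -C_1e^(-4t) + 2C_2e^(-6t), y(t) = C_1e^(-4t) - 3C_2e^(-6t)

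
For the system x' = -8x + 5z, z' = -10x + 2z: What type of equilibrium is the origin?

stable spiral

A = [[-8,5],[-10,2]]; det(A-λI) = λ^2 + 6λ + 34.
λ = -3 ± 5i: negative real part.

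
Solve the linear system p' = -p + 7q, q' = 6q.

Coefficient matrix A = [[-1, 7], [0, 6]].
Characteristic polynomial det(A - λI) = λ^2 - 5λ - 6 = 0.
Eigenvalues λ = -1, 6.
For λ=-1: (A-λI) row 1 is [0, 7], so an eigenvector is (-1, 0).
For λ=6: (A-λI) row 1 is [-7, 7], so an eigenvector is (1, 1).
General solution: c_1e^(-t)(-1,0) + c_2e^(6t)(1,1).

p(t) = -c_1e^(-t) + c_2e^(6t), q(t) = c_2e^(6t)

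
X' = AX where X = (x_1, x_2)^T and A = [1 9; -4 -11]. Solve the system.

Coefficient matrix A = [[1, 9], [-4, -11]].
Characteristic polynomial det(A - λI) = λ^2 + 10λ + 25 = 0.
Single eigenvalue λ = -5 with algebraic multiplicity 2.
Eigenvector v = (3,-2); generalized eigenvector w with (A-λI)w=v is (2,-1).
General solution: e^(-5t)[K_1·v + K_2·(t·v + w)].

x_1(t) = 3K_1e^(-5t) + 3K_2te^(-5t) + 2K_2e^(-5t), x_2(t) = -2K_1e^(-5t) - 2K_2te^(-5t) - K_2e^(-5t)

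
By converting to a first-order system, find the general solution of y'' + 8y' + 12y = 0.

y(t) = c_1e^(-6t) + c_2e^(-2t)

Let x_1 = y, x_2 = y'. Then x_1' = x_2 and x_2' = -12x_1 - 8x_2.
A = [[0,1],[-12,-8]]; det(A-λI) = λ^2 + 8λ + 12.
Eigenvalues λ = -6, -2 with eigenvectors (1,-6), (1,-2).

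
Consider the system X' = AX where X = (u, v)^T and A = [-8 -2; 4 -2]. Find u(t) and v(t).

Coefficient matrix A = [[-8, -2], [4, -2]].
Characteristic polynomial det(A - λI) = λ^2 + 10λ + 24 = 0.
Eigenvalues λ = -4, -6.
For λ=-4: (A-λI) row 1 is [-4, -2], so an eigenvector is (1, -2).
For λ=-6: (A-λI) row 1 is [-2, -2], so an eigenvector is (1, -1).
General solution: K_1e^(-4t)(1,-2) + K_2e^(-6t)(1,-1).

u(t) = K_1e^(-4t) + K_2e^(-6t), v(t) = -2K_1e^(-4t) - K_2e^(-6t)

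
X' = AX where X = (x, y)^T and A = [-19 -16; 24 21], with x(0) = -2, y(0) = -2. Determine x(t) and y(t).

x(t) = 8e^(5t) - 10e^(-3t), y(t) = -12e^(5t) + 10e^(-3t)

Coefficient matrix A = [[-19, -16], [24, 21]].
Characteristic polynomial det(A - λI) = λ^2 - 2λ - 15 = 0.
Eigenvalues λ = 5, -3.
For λ=5: (A-λI) row 1 is [-24, -16], so an eigenvector is (-2, 3).
For λ=-3: (A-λI) row 1 is [-16, -16], so an eigenvector is (-1, 1).
General solution: c_1e^(5t)(-2,3) + c_2e^(-3t)(-1,1).
Applying x(0)=-2, y(0)=-2 gives c_1=-4, c_2=10.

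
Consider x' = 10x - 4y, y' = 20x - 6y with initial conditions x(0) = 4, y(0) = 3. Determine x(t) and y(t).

x(t) = 5e^(2t)sin(4t) + 4e^(2t)cos(4t), y(t) = 14e^(2t)sin(4t) + 3e^(2t)cos(4t)

Coefficient matrix A = [[10, -4], [20, -6]].
Characteristic polynomial det(A - λI) = λ^2 - 4λ + 20 = 0.
Eigenvalues λ = 2 ± 4i (complex conjugate pair).
For λ=2+4i: an eigenvector is (0,1) - i(-1,-2) = (0 + i, 1 + 2i).
A real fundamental pair from Re and Im of e^((2+4i)t)v: X_1 = e^(2t)(cos(4t)·(0,1) + sin(4t)·(-1,-2)), X_2 = e^(2t)(sin(4t)·(0,1) - cos(4t)·(-1,-2)).
General solution: c_1X_1 + c_2X_2.
Applying x(0)=4, y(0)=3 gives c_1=-5, c_2=4.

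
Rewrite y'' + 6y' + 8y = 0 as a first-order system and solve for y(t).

Let x_1 = y, x_2 = y'. Then x_1' = x_2 and x_2' = -8x_1 - 6x_2.
A = [[0,1],[-8,-6]]; det(A-λI) = λ^2 + 6λ + 8.
Eigenvalues λ = -2, -4 with eigenvectors (1,-2), (1,-4).

y(t) = C_1e^(-2t) + C_2e^(-4t)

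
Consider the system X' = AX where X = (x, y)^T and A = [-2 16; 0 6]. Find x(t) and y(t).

x(t) = -C_1e^(-2t) + 2C_2e^(6t), y(t) = C_2e^(6t)

Coefficient matrix A = [[-2, 16], [0, 6]].
Characteristic polynomial det(A - λI) = λ^2 - 4λ - 12 = 0.
Eigenvalues λ = -2, 6.
For λ=-2: (A-λI) row 1 is [0, 16], so an eigenvector is (-1, 0).
For λ=6: (A-λI) row 1 is [-8, 16], so an eigenvector is (2, 1).
General solution: C_1e^(-2t)(-1,0) + C_2e^(6t)(2,1).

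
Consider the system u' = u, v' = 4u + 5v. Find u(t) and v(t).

Coefficient matrix A = [[1, 0], [4, 5]].
Characteristic polynomial det(A - λI) = λ^2 - 6λ + 5 = 0.
Eigenvalues λ = 5, 1.
For λ=5: (A-λI) row 1 is [-4, 0], so an eigenvector is (0, 1).
For λ=1: (A-λI) row 2 is [4, 4], so an eigenvector is (-1, 1).
General solution: c_1e^(5t)(0,1) + c_2e^(t)(-1,1).

u(t) = -c_2e^(t), v(t) = c_1e^(5t) + c_2e^(t)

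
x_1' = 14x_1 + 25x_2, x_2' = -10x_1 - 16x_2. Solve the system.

Coefficient matrix A = [[14, 25], [-10, -16]].
Characteristic polynomial det(A - λI) = λ^2 + 2λ + 26 = 0.
Eigenvalues λ = -1 ± 5i (complex conjugate pair).
For λ=-1+5i: an eigenvector is (-1,1) - i(2,-1) = (-1 - 2i, 1 + i).
A real fundamental pair from Re and Im of e^((-1+5i)t)v: X_1 = e^(-t)(cos(5t)·(-1,1) + sin(5t)·(2,-1)), X_2 = e^(-t)(sin(5t)·(-1,1) - cos(5t)·(2,-1)).
General solution: K_1X_1 + K_2X_2.

x_1(t) = 2K_1e^(-t)sin(5t) - K_1e^(-t)cos(5t) - K_2e^(-t)sin(5t) - 2K_2e^(-t)cos(5t), x_2(t) = -K_1e^(-t)sin(5t) + K_1e^(-t)cos(5t) + K_2e^(-t)sin(5t) + K_2e^(-t)cos(5t)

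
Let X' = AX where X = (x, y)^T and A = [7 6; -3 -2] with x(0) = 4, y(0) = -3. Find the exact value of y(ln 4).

-264

A = [[7,6],[-3,-2]]; eigenvalues λ = 1, 4.
Eigenvectors: (1,-1) for λ=1, (2,-1) for λ=4.
From the initial condition, c_1 = 2, c_2 = 1.
y(ln 4) = (2)(4^1)(-1) + (1)(4^4)(-1) = -264.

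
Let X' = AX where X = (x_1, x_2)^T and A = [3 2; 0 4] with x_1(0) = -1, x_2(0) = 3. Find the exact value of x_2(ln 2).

48

A = [[3,2],[0,4]]; eigenvalues λ = 3, 4.
Eigenvectors: (-1,0) for λ=3, (2,1) for λ=4.
From the initial condition, c_1 = 7, c_2 = 3.
x_2(ln 2) = (7)(2^3)(0) + (3)(2^4)(1) = 48.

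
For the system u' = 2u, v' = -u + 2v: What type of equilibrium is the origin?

unstable improper node

A = [[2,0],[-1,2]]; det(A-λI) = λ^2 - 4λ + 4.
repeated λ = 2 with a single eigenvector.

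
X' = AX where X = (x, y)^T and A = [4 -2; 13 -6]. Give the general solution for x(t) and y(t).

Coefficient matrix A = [[4, -2], [13, -6]].
Characteristic polynomial det(A - λI) = λ^2 + 2λ + 2 = 0.
Eigenvalues λ = -1 ± i (complex conjugate pair).
For λ=-1+i: an eigenvector is (1,3) - i(-1,-2) = (1 + i, 3 + 2i).
A real fundamental pair from Re and Im of e^((-1+i)t)v: X_1 = e^(-t)(cos(t)·(1,3) + sin(t)·(-1,-2)), X_2 = e^(-t)(sin(t)·(1,3) - cos(t)·(-1,-2)).
General solution: C_1X_1 + C_2X_2.

x(t) = -C_1e^(-t)sin(t) + C_1e^(-t)cos(t) + C_2e^(-t)sin(t) + C_2e^(-t)cos(t), y(t) = -2C_1e^(-t)sin(t) + 3C_1e^(-t)cos(t) + 3C_2e^(-t)sin(t) + 2C_2e^(-t)cos(t)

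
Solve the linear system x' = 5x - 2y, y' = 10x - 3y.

x(t) = -K_1e^(t)cos(2t) - K_2e^(t)sin(2t), y(t) = -K_1e^(t)sin(2t) - 2K_1e^(t)cos(2t) - 2K_2e^(t)sin(2t) + K_2e^(t)cos(2t)

Coefficient matrix A = [[5, -2], [10, -3]].
Characteristic polynomial det(A - λI) = λ^2 - 2λ + 5 = 0.
Eigenvalues λ = 1 ± 2i (complex conjugate pair).
For λ=1+2i: an eigenvector is (-1,-2) - i(0,-1) = (-1, -2 + i).
A real fundamental pair from Re and Im of e^((1+2i)t)v: X_1 = e^(t)(cos(2t)·(-1,-2) + sin(2t)·(0,-1)), X_2 = e^(t)(sin(2t)·(-1,-2) - cos(2t)·(0,-1)).
General solution: K_1X_1 + K_2X_2.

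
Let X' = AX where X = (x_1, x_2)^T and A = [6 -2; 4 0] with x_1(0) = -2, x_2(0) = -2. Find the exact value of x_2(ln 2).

A = [[6,-2],[4,0]]; eigenvalues λ = 2, 4.
Eigenvectors: (-1,-2) for λ=2, (1,1) for λ=4.
From the initial condition, c_1 = 0, c_2 = -2.
x_2(ln 2) = (0)(2^2)(-2) + (-2)(2^4)(1) = -32.

-32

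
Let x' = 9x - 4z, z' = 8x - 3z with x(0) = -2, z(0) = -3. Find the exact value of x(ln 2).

A = [[9,-4],[8,-3]]; eigenvalues λ = 1, 5.
Eigenvectors: (1,2) for λ=1, (1,1) for λ=5.
From the initial condition, c_1 = -1, c_2 = -1.
x(ln 2) = (-1)(2^1)(1) + (-1)(2^5)(1) = -34.

-34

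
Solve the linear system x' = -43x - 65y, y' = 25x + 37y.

Coefficient matrix A = [[-43, -65], [25, 37]].
Characteristic polynomial det(A - λI) = λ^2 + 6λ + 34 = 0.
Eigenvalues λ = -3 ± 5i (complex conjugate pair).
For λ=-3+5i: an eigenvector is (-2,1) - i(3,-2) = (-2 - 3i, 1 + 2i).
A real fundamental pair from Re and Im of e^((-3+5i)t)v: X_1 = e^(-3t)(cos(5t)·(-2,1) + sin(5t)·(3,-2)), X_2 = e^(-3t)(sin(5t)·(-2,1) - cos(5t)·(3,-2)).
General solution: K_1X_1 + K_2X_2.

x(t) = 3K_1e^(-3t)sin(5t) - 2K_1e^(-3t)cos(5t) - 2K_2e^(-3t)sin(5t) - 3K_2e^(-3t)cos(5t), y(t) = -2K_1e^(-3t)sin(5t) + K_1e^(-3t)cos(5t) + K_2e^(-3t)sin(5t) + 2K_2e^(-3t)cos(5t)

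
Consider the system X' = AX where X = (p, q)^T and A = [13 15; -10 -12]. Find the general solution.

Coefficient matrix A = [[13, 15], [-10, -12]].
Characteristic polynomial det(A - λI) = λ^2 - λ - 6 = 0.
Eigenvalues λ = -2, 3.
For λ=-2: (A-λI) row 1 is [15, 15], so an eigenvector is (1, -1).
For λ=3: (A-λI) row 1 is [10, 15], so an eigenvector is (-3, 2).
General solution: C_1e^(-2t)(1,-1) + C_2e^(3t)(-3,2).

p(t) = C_1e^(-2t) - 3C_2e^(3t), q(t) = -C_1e^(-2t) + 2C_2e^(3t)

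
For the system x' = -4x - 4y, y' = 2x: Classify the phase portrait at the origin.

stable spiral

A = [[-4,-4],[2,0]]; det(A-λI) = λ^2 + 4λ + 8.
λ = -2 ± 2i: negative real part.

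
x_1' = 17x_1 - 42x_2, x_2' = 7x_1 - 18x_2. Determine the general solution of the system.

x_1(t) = -2c_1e^(-4t) - 3c_2e^(3t), x_2(t) = -c_1e^(-4t) - c_2e^(3t)

Coefficient matrix A = [[17, -42], [7, -18]].
Characteristic polynomial det(A - λI) = λ^2 + λ - 12 = 0.
Eigenvalues λ = -4, 3.
For λ=-4: (A-λI) row 1 is [21, -42], so an eigenvector is (-2, -1).
For λ=3: (A-λI) row 1 is [14, -42], so an eigenvector is (-3, -1).
General solution: c_1e^(-4t)(-2,-1) + c_2e^(3t)(-3,-1).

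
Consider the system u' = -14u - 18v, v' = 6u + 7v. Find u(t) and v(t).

Coefficient matrix A = [[-14, -18], [6, 7]].
Characteristic polynomial det(A - λI) = λ^2 + 7λ + 10 = 0.
Eigenvalues λ = -2, -5.
For λ=-2: (A-λI) row 1 is [-12, -18], so an eigenvector is (-3, 2).
For λ=-5: (A-λI) row 1 is [-9, -18], so an eigenvector is (-2, 1).
General solution: K_1e^(-2t)(-3,2) + K_2e^(-5t)(-2,1).

u(t) = -3K_1e^(-2t) - 2K_2e^(-5t), v(t) = 2K_1e^(-2t) + K_2e^(-5t)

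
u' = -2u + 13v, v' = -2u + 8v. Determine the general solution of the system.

Coefficient matrix A = [[-2, 13], [-2, 8]].
Characteristic polynomial det(A - λI) = λ^2 - 6λ + 10 = 0.
Eigenvalues λ = 3 ± i (complex conjugate pair).
For λ=3+i: an eigenvector is (3,1) - i(-2,-1) = (3 + 2i, 1 + i).
A real fundamental pair from Re and Im of e^((3+i)t)v: X_1 = e^(3t)(cos(t)·(3,1) + sin(t)·(-2,-1)), X_2 = e^(3t)(sin(t)·(3,1) - cos(t)·(-2,-1)).
General solution: c_1X_1 + c_2X_2.

u(t) = -2c_1e^(3t)sin(t) + 3c_1e^(3t)cos(t) + 3c_2e^(3t)sin(t) + 2c_2e^(3t)cos(t), v(t) = -c_1e^(3t)sin(t) + c_1e^(3t)cos(t) + c_2e^(3t)sin(t) + c_2e^(3t)cos(t)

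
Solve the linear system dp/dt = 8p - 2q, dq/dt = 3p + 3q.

p(t) = -2K_1e^(5t) + K_2e^(6t), q(t) = -3K_1e^(5t) + K_2e^(6t)

Coefficient matrix A = [[8, -2], [3, 3]].
Characteristic polynomial det(A - λI) = λ^2 - 11λ + 30 = 0.
Eigenvalues λ = 5, 6.
For λ=5: (A-λI) row 1 is [3, -2], so an eigenvector is (-2, -3).
For λ=6: (A-λI) row 1 is [2, -2], so an eigenvector is (1, 1).
General solution: K_1e^(5t)(-2,-3) + K_2e^(6t)(1,1).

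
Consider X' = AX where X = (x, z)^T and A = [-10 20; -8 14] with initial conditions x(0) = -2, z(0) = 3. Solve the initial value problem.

x(t) = 21e^(2t)sin(4t) - 2e^(2t)cos(4t), z(t) = 13e^(2t)sin(4t) + 3e^(2t)cos(4t)

Coefficient matrix A = [[-10, 20], [-8, 14]].
Characteristic polynomial det(A - λI) = λ^2 - 4λ + 20 = 0.
Eigenvalues λ = 2 ± 4i (complex conjugate pair).
For λ=2+4i: an eigenvector is (-1,-1) - i(-2,-1) = (-1 + 2i, -1 + i).
A real fundamental pair from Re and Im of e^((2+4i)t)v: X_1 = e^(2t)(cos(4t)·(-1,-1) + sin(4t)·(-2,-1)), X_2 = e^(2t)(sin(4t)·(-1,-1) - cos(4t)·(-2,-1)).
General solution: K_1X_1 + K_2X_2.
Applying x(0)=-2, z(0)=3 gives K_1=-8, K_2=-5.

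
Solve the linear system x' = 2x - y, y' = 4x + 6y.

Coefficient matrix A = [[2, -1], [4, 6]].
Characteristic polynomial det(A - λI) = λ^2 - 8λ + 16 = 0.
Single eigenvalue λ = 4 with algebraic multiplicity 2.
Eigenvector v = (1,-2); generalized eigenvector w with (A-λI)w=v is (0,-1).
General solution: e^(4t)[C_1·v + C_2·(t·v + w)].

x(t) = C_1e^(4t) + C_2te^(4t), y(t) = -2C_1e^(4t) - 2C_2te^(4t) - C_2e^(4t)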